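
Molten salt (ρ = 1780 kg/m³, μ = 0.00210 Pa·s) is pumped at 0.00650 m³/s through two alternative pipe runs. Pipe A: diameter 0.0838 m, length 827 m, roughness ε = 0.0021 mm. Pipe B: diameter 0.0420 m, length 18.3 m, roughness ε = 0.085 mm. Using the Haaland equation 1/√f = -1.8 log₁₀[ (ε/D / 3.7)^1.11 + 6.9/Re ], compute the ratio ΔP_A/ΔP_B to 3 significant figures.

Pipe A: V = Q/A = 0.0065/0.005515 = 1.179 m/s; Re = 8.371e+04; ε/D = 2.51e-05; Haaland → f = 0.01859; ΔP_A = f(L/D)(ρV²/2) = 2.268e+05 Pa.
Pipe B: V = Q/A = 0.0065/0.001385 = 4.692 m/s; Re = 1.67e+05; ε/D = 0.00202; Haaland → f = 0.02447; ΔP_B = f(L/D)(ρV²/2) = 2.088e+05 Pa.
ΔP_A/ΔP_B = 2.268e+05/2.088e+05 = 1.09.

ΔP_A/ΔP_B ≈ 1.09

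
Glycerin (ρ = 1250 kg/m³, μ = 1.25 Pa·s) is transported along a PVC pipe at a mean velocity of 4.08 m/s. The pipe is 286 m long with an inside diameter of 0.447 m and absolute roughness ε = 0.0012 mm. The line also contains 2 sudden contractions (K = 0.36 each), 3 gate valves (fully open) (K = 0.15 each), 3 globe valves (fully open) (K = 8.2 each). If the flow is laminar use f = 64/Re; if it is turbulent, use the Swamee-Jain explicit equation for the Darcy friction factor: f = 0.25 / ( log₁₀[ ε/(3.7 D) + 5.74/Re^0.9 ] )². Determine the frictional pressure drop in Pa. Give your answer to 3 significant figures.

Reynolds number Re = ρVD/μ = 1250 · 4.08 · 0.447 / 1.25 = 1824.
Re < 2300 → laminar flow, so f = 64/Re = 64/1824 = 0.03509 (the turbulent correlation is not needed).
Total minor-loss coefficient ΣK = 2·0.36 + 3·0.15 + 3·8.2 = 25.8.
ΔP = [f·L/D + ΣK]·(ρV²/2) = [0.03509·286/0.447 + 25.8]·(1250·4.08²/2) = [22.45 + 25.8]·1.04e+04 = 5.017e+05 Pa.

ΔP ≈ 502000 Pa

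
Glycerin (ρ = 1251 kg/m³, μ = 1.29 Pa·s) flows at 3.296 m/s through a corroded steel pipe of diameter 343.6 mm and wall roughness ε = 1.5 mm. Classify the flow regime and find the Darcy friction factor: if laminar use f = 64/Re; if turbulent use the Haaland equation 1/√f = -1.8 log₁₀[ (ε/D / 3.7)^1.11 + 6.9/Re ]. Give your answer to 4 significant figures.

Re = ρVD/μ = 1251·3.296·0.3436/1.29 = 1098.
Re < 2300 → laminar, so f = 64/Re = 0.05827 (roughness is irrelevant in laminar flow).

f ≈ 0.05827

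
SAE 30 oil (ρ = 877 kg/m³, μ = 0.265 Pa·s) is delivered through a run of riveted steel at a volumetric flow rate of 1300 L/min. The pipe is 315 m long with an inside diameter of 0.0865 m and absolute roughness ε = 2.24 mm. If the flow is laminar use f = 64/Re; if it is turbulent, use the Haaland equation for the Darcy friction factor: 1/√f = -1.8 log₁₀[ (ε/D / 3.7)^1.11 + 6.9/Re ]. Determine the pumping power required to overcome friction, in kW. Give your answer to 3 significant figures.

Q = 1300 L/min = 1300/60000 = 0.02167 m³/s.
Cross-sectional area A = πD²/4 = π(0.0865)²/4 = 0.005877 m²; mean velocity V = Q/A = 0.02167/0.005877 = 3.687 m/s.
Reynolds number Re = ρVD/μ = 877 · 3.687 · 0.0865 / 0.265 = 1055.
Re < 2300 → laminar flow, so f = 64/Re = 64/1055 = 0.06064 (the turbulent correlation is not needed).
Darcy-Weisbach: ΔP = f(L/D)(ρV²/2) = 0.06064·(315/0.0865)·(877·3.687²/2) = 0.06064·3642·5961 = 1.316e+06 Pa.
Pumping power P = QΔP = 0.02167·1.316e+06 = 28520 W = 28.5 kW.

P ≈ 28.5 kW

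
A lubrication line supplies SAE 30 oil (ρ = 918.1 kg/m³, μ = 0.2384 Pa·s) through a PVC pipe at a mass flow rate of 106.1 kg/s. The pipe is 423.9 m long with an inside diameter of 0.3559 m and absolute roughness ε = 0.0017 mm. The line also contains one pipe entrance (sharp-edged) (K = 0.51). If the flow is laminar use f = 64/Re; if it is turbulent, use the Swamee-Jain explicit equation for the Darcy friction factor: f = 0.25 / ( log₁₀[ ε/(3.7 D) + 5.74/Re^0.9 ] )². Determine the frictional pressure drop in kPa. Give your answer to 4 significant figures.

ΔP ≈ 29.97 kPa

A = πD²/4 = π(0.3559)²/4 = 0.09948 m²; mean velocity V = ṁ/(ρA) = 106.1/(918.1 · 0.09948) = 1.162 m/s.
Reynolds number Re = ρVD/μ = 918.1 · 1.162 · 0.3559 / 0.238 = 1592.
Re < 2300 → laminar flow, so f = 64/Re = 64/1592 = 0.0402 (the turbulent correlation is not needed).
Total minor-loss coefficient ΣK = 1·0.51 = 0.51.
ΔP = [f·L/D + ΣK]·(ρV²/2) = [0.0402·423.9/0.3559 + 0.51]·(918.1·1.162²/2) = [47.88 + 0.51]·619.5 = 2.997e+04 Pa.
ΔP = 2.997e+04 Pa = 29.97 kPa.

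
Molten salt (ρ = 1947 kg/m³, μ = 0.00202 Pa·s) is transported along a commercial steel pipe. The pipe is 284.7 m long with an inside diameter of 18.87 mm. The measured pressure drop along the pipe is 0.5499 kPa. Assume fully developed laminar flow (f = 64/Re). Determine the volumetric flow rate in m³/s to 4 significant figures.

For laminar flow, f = 64/Re with Re = ρVD/μ, so Darcy-Weisbach reduces to ΔP = 32μLV/D². Solving for V: V = ΔP·D²/(32μL) = 549.9·(0.01887)²/(32·0.00202·284.7) = 0.01064 m/s.
Check: Re = ρVD/μ = 1947·0.01064·0.01887/0.00202 = 193.5 < 2300, so the laminar assumption holds.
Q = V·A = 0.01064·(π/4·0.01887²) = 2.976e-06 m³/s = 2.976×10^-6 m³/s.

Q ≈ 2.976×10^-6 m³/s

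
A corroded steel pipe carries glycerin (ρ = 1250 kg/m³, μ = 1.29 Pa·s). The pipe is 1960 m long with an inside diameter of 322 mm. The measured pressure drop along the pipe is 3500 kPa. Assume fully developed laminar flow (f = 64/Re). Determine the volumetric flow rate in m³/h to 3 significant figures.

Q ≈ 1310 m³/h

For laminar flow, f = 64/Re with Re = ρVD/μ, so Darcy-Weisbach reduces to ΔP = 32μLV/D². Solving for V: V = ΔP·D²/(32μL) = 3.5e+06·(0.322)²/(32·1.29·1960) = 4.485 m/s.
Check: Re = ρVD/μ = 1250·4.485·0.322/1.29 = 1399 < 2300, so the laminar assumption holds.
Q = V·A = 4.485·(π/4·0.322²) = 0.3652 m³/s = 1310 m³/h.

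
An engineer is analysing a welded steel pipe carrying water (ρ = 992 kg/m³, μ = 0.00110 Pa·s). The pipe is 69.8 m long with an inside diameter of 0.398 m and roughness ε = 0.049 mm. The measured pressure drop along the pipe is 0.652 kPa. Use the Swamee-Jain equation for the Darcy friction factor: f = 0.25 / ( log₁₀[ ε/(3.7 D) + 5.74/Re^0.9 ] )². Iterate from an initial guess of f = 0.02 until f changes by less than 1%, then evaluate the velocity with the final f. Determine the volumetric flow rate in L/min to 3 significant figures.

Q ≈ 5090 L/min

Rearranging Darcy-Weisbach: V = √(2·ΔP·D/(f·L·ρ)). With ε/D = 4.9e-05/0.398 = 0.000123, iterate starting from f = 0.02:
  f = 0.02 → V = √(2·652·0.398/(0.02·69.8·992)) = 0.6122 m/s; Re = ρVD/μ = 2.197e+05; f → 0.01634
  f = 0.01634 → V = 0.6773 m/s; Re = 2.431e+05; f → 0.01611
  f = 0.01611 → V = 0.6822 m/s; Re = 2.448e+05; f → 0.01609
Converged (Δf/f < 1%). With the final f = 0.01609: V = √(2·652·0.398/(0.01609·69.8·992)) = 0.6825 m/s.
Q = V·A = 0.6825·(π/4·0.398²) = 0.08491 m³/s = 5090 L/min.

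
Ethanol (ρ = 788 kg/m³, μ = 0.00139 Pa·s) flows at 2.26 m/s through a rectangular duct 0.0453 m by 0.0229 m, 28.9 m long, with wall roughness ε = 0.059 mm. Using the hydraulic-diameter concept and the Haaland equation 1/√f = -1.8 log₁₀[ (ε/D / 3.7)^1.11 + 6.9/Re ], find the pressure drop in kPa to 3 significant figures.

Hydraulic diameter D_h = 4A/P = 4·(0.0453·0.0229)/(2·(0.0453+0.0229)) = 0.004149/0.1364 = 0.03042 m.
Re = ρVD_h/μ = 788·2.26·0.03042/0.00139 = 3.898e+04.
ε/D_h = 5.9e-05/0.03042 = 0.00194; Haaland gives 1/√f = -1.8 log₁₀[0.000228+0.000177] = 6.106, so f = 0.02682.
ΔP = f(L/D_h)(ρV²/2) = 0.02682·28.9/0.03042·2012 = 5.128e+04 Pa.
ΔP = 51.3 kPa.

ΔP ≈ 51.3 kPa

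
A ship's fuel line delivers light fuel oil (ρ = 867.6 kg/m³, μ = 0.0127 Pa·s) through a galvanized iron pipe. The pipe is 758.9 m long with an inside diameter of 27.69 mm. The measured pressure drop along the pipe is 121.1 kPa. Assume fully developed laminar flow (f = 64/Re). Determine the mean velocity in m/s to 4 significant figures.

V ≈ 0.3011 m/s

For laminar flow, f = 64/Re with Re = ρVD/μ, so Darcy-Weisbach reduces to ΔP = 32μLV/D². Solving for V: V = ΔP·D²/(32μL) = 1.211e+05·(0.02769)²/(32·0.0127·758.9) = 0.3011 m/s.
Check: Re = ρVD/μ = 867.6·0.3011·0.02769/0.0127 = 569.5 < 2300, so the laminar assumption holds.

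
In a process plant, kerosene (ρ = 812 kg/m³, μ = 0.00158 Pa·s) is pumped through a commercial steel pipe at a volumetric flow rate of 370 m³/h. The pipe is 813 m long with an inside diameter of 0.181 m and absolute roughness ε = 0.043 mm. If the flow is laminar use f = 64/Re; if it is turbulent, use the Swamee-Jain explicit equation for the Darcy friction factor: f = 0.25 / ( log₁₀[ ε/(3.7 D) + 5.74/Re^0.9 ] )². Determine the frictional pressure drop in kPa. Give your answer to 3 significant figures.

ΔP ≈ 473 kPa

Q = 370 m³/h = 370/3600 = 0.1028 m³/s.
Cross-sectional area A = πD²/4 = π(0.181)²/4 = 0.02573 m²; mean velocity V = Q/A = 0.1028/0.02573 = 3.994 m/s.
Reynolds number Re = ρVD/μ = 812 · 3.994 · 0.181 / 0.00158 = 3.716e+05.
Re > 4000 → turbulent. Relative roughness ε/D = 4.3e-05/0.181 = 0.000238. Swamee-Jain: f = 0.25/(log₁₀[0.000238/3.7 + 5.74/3.716e+05^0.9])² = 0.25/(log₁₀[6.42e-05 + 5.57e-05])² = 0.25/(-3.921)² = 0.01626.
Darcy-Weisbach: ΔP = f(L/D)(ρV²/2) = 0.01626·(813/0.181)·(812·3.994²/2) = 0.01626·4492·6478 = 4.731e+05 Pa.
ΔP = 4.731e+05 Pa = 473 kPa.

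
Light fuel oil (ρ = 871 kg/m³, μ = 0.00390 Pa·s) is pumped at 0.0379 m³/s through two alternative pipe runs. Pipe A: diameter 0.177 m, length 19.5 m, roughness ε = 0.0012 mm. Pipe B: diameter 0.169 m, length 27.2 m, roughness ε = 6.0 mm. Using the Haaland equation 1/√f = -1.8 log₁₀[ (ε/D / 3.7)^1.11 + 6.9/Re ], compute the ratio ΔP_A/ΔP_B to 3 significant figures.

ΔP_A/ΔP_B ≈ 0.182

Pipe A: V = Q/A = 0.0379/0.02461 = 1.54 m/s; Re = 6.089e+04; ε/D = 6.78e-06; Haaland → f = 0.01984; ΔP_A = f(L/D)(ρV²/2) = 2259 Pa.
Pipe B: V = Q/A = 0.0379/0.02243 = 1.69 m/s; Re = 6.377e+04; ε/D = 0.0355; Haaland → f = 0.06196; ΔP_B = f(L/D)(ρV²/2) = 1.24e+04 Pa.
ΔP_A/ΔP_B = 2259/1.24e+04 = 0.182.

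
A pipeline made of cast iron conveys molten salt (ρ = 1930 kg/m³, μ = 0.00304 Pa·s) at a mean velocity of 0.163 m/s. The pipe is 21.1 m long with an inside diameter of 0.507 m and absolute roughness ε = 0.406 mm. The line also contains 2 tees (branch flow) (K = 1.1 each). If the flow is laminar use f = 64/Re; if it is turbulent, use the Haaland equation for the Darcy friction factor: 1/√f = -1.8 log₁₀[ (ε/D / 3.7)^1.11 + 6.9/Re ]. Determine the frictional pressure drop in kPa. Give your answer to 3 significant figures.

Reynolds number Re = ρVD/μ = 1930 · 0.163 · 0.507 / 0.00304 = 5.247e+04.
Re > 4000 → turbulent. Relative roughness ε/D = 0.000406/0.507 = 0.000801. Haaland: 1/√f = -1.8 log₁₀[(0.000801/3.7)^1.11 + 6.9/5.247e+04] = -1.8 log₁₀[8.55e-05 + 0.000132] = 6.594, so f = 0.023.
Total minor-loss coefficient ΣK = 2·1.1 = 2.2.
ΔP = [f·L/D + ΣK]·(ρV²/2) = [0.023·21.1/0.507 + 2.2]·(1930·0.163²/2) = [0.9571 + 2.2]·25.64 = 80.95 Pa.
ΔP = 80.95 Pa = 0.0809 kPa.

ΔP ≈ 0.0809 kPa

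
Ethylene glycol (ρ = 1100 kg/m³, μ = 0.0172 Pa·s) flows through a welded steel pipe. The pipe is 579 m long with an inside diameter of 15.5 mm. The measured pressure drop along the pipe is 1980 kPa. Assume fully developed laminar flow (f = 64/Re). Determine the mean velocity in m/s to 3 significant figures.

For laminar flow, f = 64/Re with Re = ρVD/μ, so Darcy-Weisbach reduces to ΔP = 32μLV/D². Solving for V: V = ΔP·D²/(32μL) = 1.98e+06·(0.0155)²/(32·0.0172·579) = 1.493 m/s.
Check: Re = ρVD/μ = 1100·1.493·0.0155/0.0172 = 1480 < 2300, so the laminar assumption holds.

V ≈ 1.49 m/s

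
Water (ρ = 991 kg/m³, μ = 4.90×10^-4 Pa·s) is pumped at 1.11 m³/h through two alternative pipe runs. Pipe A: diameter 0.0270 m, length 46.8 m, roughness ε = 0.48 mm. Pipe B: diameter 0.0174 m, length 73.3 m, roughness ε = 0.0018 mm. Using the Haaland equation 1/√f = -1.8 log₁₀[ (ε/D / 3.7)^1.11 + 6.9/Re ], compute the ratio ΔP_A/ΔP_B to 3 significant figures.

ΔP_A/ΔP_B ≈ 0.159

Pipe A: V = Q/A = 0.0003083/0.0005726 = 0.5385 m/s; Re = 2.941e+04; ε/D = 0.0178; Haaland → f = 0.04796; ΔP_A = f(L/D)(ρV²/2) = 1.195e+04 Pa.
Pipe B: V = Q/A = 0.0003083/0.0002378 = 1.297 m/s; Re = 4.563e+04; ε/D = 0.000103; Haaland → f = 0.02142; ΔP_B = f(L/D)(ρV²/2) = 7.518e+04 Pa.
ΔP_A/ΔP_B = 1.195e+04/7.518e+04 = 0.159.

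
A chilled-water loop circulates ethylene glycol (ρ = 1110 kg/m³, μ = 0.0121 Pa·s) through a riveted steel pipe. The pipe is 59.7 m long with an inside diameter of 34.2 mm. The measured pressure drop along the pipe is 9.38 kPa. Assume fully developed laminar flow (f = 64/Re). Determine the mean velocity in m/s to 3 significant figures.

V ≈ 0.475 m/s

For laminar flow, f = 64/Re with Re = ρVD/μ, so Darcy-Weisbach reduces to ΔP = 32μLV/D². Solving for V: V = ΔP·D²/(32μL) = 9380·(0.0342)²/(32·0.0121·59.7) = 0.4746 m/s.
Check: Re = ρVD/μ = 1110·0.4746·0.0342/0.0121 = 1489 < 2300, so the laminar assumption holds.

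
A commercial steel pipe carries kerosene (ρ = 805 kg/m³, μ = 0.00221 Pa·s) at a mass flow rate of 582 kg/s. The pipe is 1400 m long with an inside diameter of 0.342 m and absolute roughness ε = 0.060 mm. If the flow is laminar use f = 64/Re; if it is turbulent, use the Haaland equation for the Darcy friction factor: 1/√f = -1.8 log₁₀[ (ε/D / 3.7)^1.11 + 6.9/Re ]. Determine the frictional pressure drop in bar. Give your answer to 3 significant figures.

A = πD²/4 = π(0.342)²/4 = 0.09186 m²; mean velocity V = ṁ/(ρA) = 582/(805 · 0.09186) = 7.87 m/s.
Reynolds number Re = ρVD/μ = 805 · 7.87 · 0.342 / 0.00221 = 9.804e+05.
Re > 4000 → turbulent. Relative roughness ε/D = 6e-05/0.342 = 0.000175. Haaland: 1/√f = -1.8 log₁₀[(0.000175/3.7)^1.11 + 6.9/9.804e+05] = -1.8 log₁₀[1.59e-05 + 7.04e-06] = 8.352, so f = 0.01433.
Darcy-Weisbach: ΔP = f(L/D)(ρV²/2) = 0.01433·(1400/0.342)·(805·7.87²/2) = 0.01433·4094·2.493e+04 = 1.463e+06 Pa.
ΔP = 1.463e+06 Pa = 14.6 bar.

ΔP ≈ 14.6 bar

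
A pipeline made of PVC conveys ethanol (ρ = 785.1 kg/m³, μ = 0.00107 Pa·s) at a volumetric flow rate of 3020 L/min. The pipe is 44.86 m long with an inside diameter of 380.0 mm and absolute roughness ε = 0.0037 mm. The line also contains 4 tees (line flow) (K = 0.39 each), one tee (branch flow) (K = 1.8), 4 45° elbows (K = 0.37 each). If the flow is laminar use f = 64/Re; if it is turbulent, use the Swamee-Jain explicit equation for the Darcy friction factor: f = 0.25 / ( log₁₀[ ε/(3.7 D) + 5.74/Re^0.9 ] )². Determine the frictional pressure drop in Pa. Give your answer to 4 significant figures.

ΔP ≈ 530.9 Pa

Q = 3020 L/min = 3020/60000 = 0.05033 m³/s.
Cross-sectional area A = πD²/4 = π(0.38)²/4 = 0.1134 m²; mean velocity V = Q/A = 0.05033/0.1134 = 0.4438 m/s.
Reynolds number Re = ρVD/μ = 785.1 · 0.4438 · 0.38 / 0.00107 = 1.237e+05.
Re > 4000 → turbulent. Relative roughness ε/D = 3.7e-06/0.38 = 9.74e-06. Swamee-Jain: f = 0.25/(log₁₀[9.74e-06/3.7 + 5.74/1.237e+05^0.9])² = 0.25/(log₁₀[2.63e-06 + 0.00015])² = 0.25/(-3.817)² = 0.01716.
Total minor-loss coefficient ΣK = 4·0.39 + 1·1.8 + 4·0.37 = 4.84.
ΔP = [f·L/D + ΣK]·(ρV²/2) = [0.01716·44.86/0.38 + 4.84]·(785.1·0.4438²/2) = [2.026 + 4.84]·77.32 = 530.9 Pa.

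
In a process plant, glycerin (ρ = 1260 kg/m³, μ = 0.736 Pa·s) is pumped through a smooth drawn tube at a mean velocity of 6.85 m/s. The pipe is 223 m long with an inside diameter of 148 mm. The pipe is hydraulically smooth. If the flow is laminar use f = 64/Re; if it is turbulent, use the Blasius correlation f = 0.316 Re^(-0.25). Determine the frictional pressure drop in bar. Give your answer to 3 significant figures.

ΔP ≈ 16.4 bar

Reynolds number Re = ρVD/μ = 1260 · 6.85 · 0.148 / 0.736 = 1736.
Re < 2300 → laminar flow, so f = 64/Re = 64/1736 = 0.03688 (the turbulent correlation is not needed).
Darcy-Weisbach: ΔP = f(L/D)(ρV²/2) = 0.03688·(223/0.148)·(1260·6.85²/2) = 0.03688·1507·2.956e+04 = 1.642e+06 Pa.
ΔP = 1.642e+06 Pa = 16.4 bar.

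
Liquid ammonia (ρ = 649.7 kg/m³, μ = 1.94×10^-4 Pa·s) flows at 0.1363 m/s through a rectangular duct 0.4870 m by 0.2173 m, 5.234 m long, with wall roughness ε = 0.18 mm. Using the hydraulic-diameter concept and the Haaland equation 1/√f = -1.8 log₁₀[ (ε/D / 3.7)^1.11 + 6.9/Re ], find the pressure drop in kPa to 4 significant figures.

Hydraulic diameter D_h = 4A/P = 4·(0.487·0.2173)/(2·(0.487+0.2173)) = 0.4233/1.409 = 0.3005 m.
Re = ρVD_h/μ = 649.7·0.1363·0.3005/0.000194 = 1.372e+05.
ε/D_h = 0.00018/0.3005 = 0.000599; Haaland gives 1/√f = -1.8 log₁₀[6.2e-05+5.03e-05] = 7.109, so f = 0.01978.
ΔP = f(L/D_h)(ρV²/2) = 0.01978·5.234/0.3005·6.035 = 2.08 Pa.
ΔP = 0.002080 kPa.

ΔP ≈ 0.002080 kPa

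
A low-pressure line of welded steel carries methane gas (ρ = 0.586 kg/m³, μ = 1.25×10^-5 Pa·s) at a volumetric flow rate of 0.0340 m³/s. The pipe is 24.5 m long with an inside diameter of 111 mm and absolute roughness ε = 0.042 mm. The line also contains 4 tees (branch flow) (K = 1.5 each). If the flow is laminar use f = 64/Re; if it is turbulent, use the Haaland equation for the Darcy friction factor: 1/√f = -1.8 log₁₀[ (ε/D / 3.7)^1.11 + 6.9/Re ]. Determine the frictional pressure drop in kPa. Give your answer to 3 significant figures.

ΔP ≈ 0.0432 kPa

Cross-sectional area A = πD²/4 = π(0.111)²/4 = 0.009677 m²; mean velocity V = Q/A = 0.034/0.009677 = 3.514 m/s.
Reynolds number Re = ρVD/μ = 0.586 · 3.514 · 0.111 / 1.25e-05 = 1.828e+04.
Re > 4000 → turbulent. Relative roughness ε/D = 4.2e-05/0.111 = 0.000378. Haaland: 1/√f = -1.8 log₁₀[(0.000378/3.7)^1.11 + 6.9/1.828e+04] = -1.8 log₁₀[3.72e-05 + 0.000377] = 6.088, so f = 0.02698.
Total minor-loss coefficient ΣK = 4·1.5 = 6.
ΔP = [f·L/D + ΣK]·(ρV²/2) = [0.02698·24.5/0.111 + 6]·(0.586·3.514²/2) = [5.955 + 6]·3.617 = 43.24 Pa.
ΔP = 43.24 Pa = 0.0432 kPa.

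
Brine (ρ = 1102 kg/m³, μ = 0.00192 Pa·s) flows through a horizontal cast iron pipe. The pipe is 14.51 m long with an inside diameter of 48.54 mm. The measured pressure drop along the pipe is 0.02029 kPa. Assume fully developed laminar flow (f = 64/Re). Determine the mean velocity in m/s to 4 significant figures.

V ≈ 0.05362 m/s

For laminar flow, f = 64/Re with Re = ρVD/μ, so Darcy-Weisbach reduces to ΔP = 32μLV/D². Solving for V: V = ΔP·D²/(32μL) = 20.29·(0.04854)²/(32·0.00192·14.51) = 0.05362 m/s.
Check: Re = ρVD/μ = 1102·0.05362·0.04854/0.00192 = 1494 < 2300, so the laminar assumption holds.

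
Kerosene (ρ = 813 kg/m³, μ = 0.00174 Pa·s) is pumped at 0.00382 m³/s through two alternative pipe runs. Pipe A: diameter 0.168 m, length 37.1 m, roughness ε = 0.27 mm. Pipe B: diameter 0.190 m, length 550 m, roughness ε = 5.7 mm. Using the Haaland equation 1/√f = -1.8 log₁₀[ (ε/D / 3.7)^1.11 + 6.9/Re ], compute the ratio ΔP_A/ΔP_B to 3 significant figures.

Pipe A: V = Q/A = 0.00382/0.02217 = 0.1723 m/s; Re = 1.353e+04; ε/D = 0.00161; Haaland → f = 0.03095; ΔP_A = f(L/D)(ρV²/2) = 82.52 Pa.
Pipe B: V = Q/A = 0.00382/0.02835 = 0.1347 m/s; Re = 1.196e+04; ε/D = 0.03; Haaland → f = 0.05981; ΔP_B = f(L/D)(ρV²/2) = 1278 Pa.
ΔP_A/ΔP_B = 82.52/1278 = 0.0646.

ΔP_A/ΔP_B ≈ 0.0646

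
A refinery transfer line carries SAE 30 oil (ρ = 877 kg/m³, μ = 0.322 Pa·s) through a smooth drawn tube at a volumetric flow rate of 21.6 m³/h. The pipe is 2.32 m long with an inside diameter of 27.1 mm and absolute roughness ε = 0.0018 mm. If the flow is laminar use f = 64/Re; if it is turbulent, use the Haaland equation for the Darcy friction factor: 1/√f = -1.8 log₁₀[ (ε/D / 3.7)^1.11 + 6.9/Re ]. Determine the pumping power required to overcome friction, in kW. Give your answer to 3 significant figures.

P ≈ 2.03 kW

Q = 21.6 m³/h = 21.6/3600 = 0.006 m³/s.
Cross-sectional area A = πD²/4 = π(0.0271)²/4 = 0.0005768 m²; mean velocity V = Q/A = 0.006/0.0005768 = 10.4 m/s.
Reynolds number Re = ρVD/μ = 877 · 10.4 · 0.0271 / 0.322 = 767.8.
Re < 2300 → laminar flow, so f = 64/Re = 64/767.8 = 0.08336 (the turbulent correlation is not needed).
Darcy-Weisbach: ΔP = f(L/D)(ρV²/2) = 0.08336·(2.32/0.0271)·(877·10.4²/2) = 0.08336·85.61·4.745e+04 = 3.386e+05 Pa.
Pumping power P = QΔP = 0.006·3.386e+05 = 2032 W = 2.03 kW.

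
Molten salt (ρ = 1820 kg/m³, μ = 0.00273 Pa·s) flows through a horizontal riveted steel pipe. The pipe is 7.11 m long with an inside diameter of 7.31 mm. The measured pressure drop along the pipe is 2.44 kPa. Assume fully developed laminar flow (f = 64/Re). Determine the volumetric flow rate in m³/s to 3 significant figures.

Q ≈ 8.81×10^-6 m³/s

For laminar flow, f = 64/Re with Re = ρVD/μ, so Darcy-Weisbach reduces to ΔP = 32μLV/D². Solving for V: V = ΔP·D²/(32μL) = 2440·(0.00731)²/(32·0.00273·7.11) = 0.2099 m/s.
Check: Re = ρVD/μ = 1820·0.2099·0.00731/0.00273 = 1023 < 2300, so the laminar assumption holds.
Q = V·A = 0.2099·(π/4·0.00731²) = 8.81e-06 m³/s = 8.81×10^-6 m³/s.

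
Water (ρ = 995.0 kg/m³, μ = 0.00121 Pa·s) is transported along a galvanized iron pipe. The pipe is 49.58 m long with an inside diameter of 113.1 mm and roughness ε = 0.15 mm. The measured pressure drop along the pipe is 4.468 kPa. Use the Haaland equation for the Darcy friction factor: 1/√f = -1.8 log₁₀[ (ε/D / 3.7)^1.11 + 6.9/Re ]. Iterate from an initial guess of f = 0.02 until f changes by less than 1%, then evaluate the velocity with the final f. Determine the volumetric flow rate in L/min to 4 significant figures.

Q ≈ 565.4 L/min

Rearranging Darcy-Weisbach: V = √(2·ΔP·D/(f·L·ρ)). With ε/D = 0.00015/0.1131 = 0.00133, iterate starting from f = 0.02:
  f = 0.02 → V = √(2·4468·0.1131/(0.02·49.58·995)) = 1.012 m/s; Re = ρVD/μ = 9.413e+04; f → 0.02315
  f = 0.02315 → V = 0.9408 m/s; Re = 8.75e+04; f → 0.02328
Converged (Δf/f < 1%). With the final f = 0.02328: V = √(2·4468·0.1131/(0.02328·49.58·995)) = 0.938 m/s.
Q = V·A = 0.938·(π/4·0.1131²) = 0.009424 m³/s = 565.4 L/min.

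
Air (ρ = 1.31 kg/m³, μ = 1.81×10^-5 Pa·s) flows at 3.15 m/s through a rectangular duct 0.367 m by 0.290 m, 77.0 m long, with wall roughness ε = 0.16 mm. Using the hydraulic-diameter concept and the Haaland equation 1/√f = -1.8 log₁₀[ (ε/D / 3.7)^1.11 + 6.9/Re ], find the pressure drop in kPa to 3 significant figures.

Hydraulic diameter D_h = 4A/P = 4·(0.367·0.29)/(2·(0.367+0.29)) = 0.4257/1.314 = 0.324 m.
Re = ρVD_h/μ = 1.31·3.15·0.324/1.81e-05 = 7.386e+04.
ε/D_h = 0.00016/0.324 = 0.000494; Haaland gives 1/√f = -1.8 log₁₀[5e-05+9.34e-05] = 6.918, so f = 0.02089.
ΔP = f(L/D_h)(ρV²/2) = 0.02089·77/0.324·6.499 = 32.27 Pa.
ΔP = 0.0323 kPa.

ΔP ≈ 0.0323 kPa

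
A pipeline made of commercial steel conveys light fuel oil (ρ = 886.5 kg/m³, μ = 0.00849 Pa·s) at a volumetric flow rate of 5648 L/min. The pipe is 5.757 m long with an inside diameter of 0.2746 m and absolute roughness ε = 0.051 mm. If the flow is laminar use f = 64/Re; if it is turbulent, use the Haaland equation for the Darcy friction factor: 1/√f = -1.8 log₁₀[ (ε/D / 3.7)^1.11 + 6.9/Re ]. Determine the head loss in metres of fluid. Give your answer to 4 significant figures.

Q = 5648 L/min = 5648/60000 = 0.09413 m³/s.
Cross-sectional area A = πD²/4 = π(0.2746)²/4 = 0.05922 m²; mean velocity V = Q/A = 0.09413/0.05922 = 1.589 m/s.
Reynolds number Re = ρVD/μ = 886.5 · 1.589 · 0.2746 / 0.00849 = 4.557e+04.
Re > 4000 → turbulent. Relative roughness ε/D = 5.1e-05/0.2746 = 0.000186. Haaland: 1/√f = -1.8 log₁₀[(0.000186/3.7)^1.11 + 6.9/4.557e+04] = -1.8 log₁₀[1.69e-05 + 0.000151] = 6.793, so f = 0.02167.
Darcy-Weisbach: ΔP = f(L/D)(ρV²/2) = 0.02167·(5.757/0.2746)·(886.5·1.589²/2) = 0.02167·20.97·1120 = 508.8 Pa.
Head loss h_f = ΔP/(ρg) = 508.8/(886.5·9.81) = 0.05850 m.

h_f ≈ 0.05850 m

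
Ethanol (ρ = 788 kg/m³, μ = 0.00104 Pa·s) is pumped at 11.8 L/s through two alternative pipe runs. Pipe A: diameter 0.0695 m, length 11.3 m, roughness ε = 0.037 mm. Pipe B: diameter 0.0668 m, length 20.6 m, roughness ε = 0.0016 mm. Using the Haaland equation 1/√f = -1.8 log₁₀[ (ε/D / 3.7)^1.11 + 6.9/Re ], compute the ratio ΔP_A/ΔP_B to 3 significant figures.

ΔP_A/ΔP_B ≈ 0.534

Pipe A: V = Q/A = 0.0118/0.003794 = 3.11 m/s; Re = 1.638e+05; ε/D = 0.000532; Haaland → f = 0.01914; ΔP_A = f(L/D)(ρV²/2) = 1.186e+04 Pa.
Pipe B: V = Q/A = 0.0118/0.003505 = 3.367 m/s; Re = 1.704e+05; ε/D = 2.4e-05; Haaland → f = 0.01613; ΔP_B = f(L/D)(ρV²/2) = 2.222e+04 Pa.
ΔP_A/ΔP_B = 1.186e+04/2.222e+04 = 0.534.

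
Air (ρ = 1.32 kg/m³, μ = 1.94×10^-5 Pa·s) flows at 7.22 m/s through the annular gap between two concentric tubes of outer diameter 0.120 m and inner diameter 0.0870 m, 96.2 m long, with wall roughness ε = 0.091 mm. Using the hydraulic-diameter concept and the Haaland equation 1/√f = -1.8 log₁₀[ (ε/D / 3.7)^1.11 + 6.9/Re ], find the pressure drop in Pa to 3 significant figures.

ΔP ≈ 3190 Pa

Hydraulic diameter D_h = 4A/P = D_o - D_i = 0.12 - 0.087 = 0.033 m.
Re = ρVD_h/μ = 1.32·7.22·0.033/1.94e-05 = 1.621e+04.
ε/D_h = 9.1e-05/0.033 = 0.00276; Haaland gives 1/√f = -1.8 log₁₀[0.000338+0.000426] = 5.611, so f = 0.03176.
ΔP = f(L/D_h)(ρV²/2) = 0.03176·96.2/0.033·34.4 = 3185 Pa.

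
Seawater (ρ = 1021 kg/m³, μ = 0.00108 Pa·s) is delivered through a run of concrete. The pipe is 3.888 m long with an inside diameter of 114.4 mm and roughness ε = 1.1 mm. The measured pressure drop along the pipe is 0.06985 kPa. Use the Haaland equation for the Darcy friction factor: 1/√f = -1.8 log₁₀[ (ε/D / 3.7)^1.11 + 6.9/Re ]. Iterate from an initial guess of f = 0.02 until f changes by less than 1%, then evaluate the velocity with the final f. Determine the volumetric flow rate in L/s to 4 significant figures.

Rearranging Darcy-Weisbach: V = √(2·ΔP·D/(f·L·ρ)). With ε/D = 0.0011/0.1144 = 0.00962, iterate starting from f = 0.02:
  f = 0.02 → V = √(2·69.85·0.1144/(0.02·3.888·1021)) = 0.4487 m/s; Re = ρVD/μ = 4.852e+04; f → 0.03864
  f = 0.03864 → V = 0.3228 m/s; Re = 3.491e+04; f → 0.03908
  f = 0.03908 → V = 0.321 m/s; Re = 3.471e+04; f → 0.03909
Converged (Δf/f < 1%). With the final f = 0.03909: V = √(2·69.85·0.1144/(0.03909·3.888·1021)) = 0.3209 m/s.
Q = V·A = 0.3209·(π/4·0.1144²) = 0.003299 m³/s = 3.299 L/s.

Q ≈ 3.299 L/s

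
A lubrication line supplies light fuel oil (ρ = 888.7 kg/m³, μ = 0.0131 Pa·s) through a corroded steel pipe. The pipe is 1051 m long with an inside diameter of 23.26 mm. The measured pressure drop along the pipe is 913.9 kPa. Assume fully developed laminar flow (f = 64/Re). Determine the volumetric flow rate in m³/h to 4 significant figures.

For laminar flow, f = 64/Re with Re = ρVD/μ, so Darcy-Weisbach reduces to ΔP = 32μLV/D². Solving for V: V = ΔP·D²/(32μL) = 9.139e+05·(0.02326)²/(32·0.0131·1051) = 1.122 m/s.
Check: Re = ρVD/μ = 888.7·1.122·0.02326/0.0131 = 1771 < 2300, so the laminar assumption holds.
Q = V·A = 1.122·(π/4·0.02326²) = 0.0004769 m³/s = 1.717 m³/h.

Q ≈ 1.717 m³/h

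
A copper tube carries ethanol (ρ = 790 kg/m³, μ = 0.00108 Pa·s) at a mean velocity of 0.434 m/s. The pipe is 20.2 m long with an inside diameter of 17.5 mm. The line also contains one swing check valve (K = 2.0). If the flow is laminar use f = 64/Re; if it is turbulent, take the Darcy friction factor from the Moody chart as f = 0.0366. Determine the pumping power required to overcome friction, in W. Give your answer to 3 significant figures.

P ≈ 0.344 W

Reynolds number Re = ρVD/μ = 790 · 0.434 · 0.0175 / 0.00108 = 5556.
Re > 4000 → turbulent; use the Moody-chart value f = 0.0366.
Total minor-loss coefficient ΣK = 1·2 = 2.
ΔP = [f·L/D + ΣK]·(ρV²/2) = [0.0366·20.2/0.0175 + 2]·(790·0.434²/2) = [42.25 + 2]·74.4 = 3292 Pa.
Q = V·A = 0.434·0.0002405 = 0.0001044 m³/s.
Pumping power P = QΔP = 0.0001044·3292 = 0.3436 W = 0.344 W.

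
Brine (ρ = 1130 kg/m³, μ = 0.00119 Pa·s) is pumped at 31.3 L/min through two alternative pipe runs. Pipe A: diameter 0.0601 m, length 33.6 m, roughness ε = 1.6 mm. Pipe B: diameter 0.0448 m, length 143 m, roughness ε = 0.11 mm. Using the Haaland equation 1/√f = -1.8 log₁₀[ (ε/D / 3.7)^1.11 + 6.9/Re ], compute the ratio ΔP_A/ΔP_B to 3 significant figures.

Pipe A: V = Q/A = 0.0005217/0.002837 = 0.1839 m/s; Re = 1.049e+04; ε/D = 0.0266; Haaland → f = 0.05758; ΔP_A = f(L/D)(ρV²/2) = 615 Pa.
Pipe B: V = Q/A = 0.0005217/0.001576 = 0.3309 m/s; Re = 1.408e+04; ε/D = 0.00246; Haaland → f = 0.03203; ΔP_B = f(L/D)(ρV²/2) = 6327 Pa.
ΔP_A/ΔP_B = 615/6327 = 0.0972.

ΔP_A/ΔP_B ≈ 0.0972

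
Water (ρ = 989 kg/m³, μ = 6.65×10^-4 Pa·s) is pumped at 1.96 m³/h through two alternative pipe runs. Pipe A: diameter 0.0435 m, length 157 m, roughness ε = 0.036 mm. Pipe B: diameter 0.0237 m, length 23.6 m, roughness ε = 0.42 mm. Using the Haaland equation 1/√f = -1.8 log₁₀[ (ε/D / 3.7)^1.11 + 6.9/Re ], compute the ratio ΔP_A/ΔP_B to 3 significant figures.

Pipe A: V = Q/A = 0.0005444/0.001486 = 0.3663 m/s; Re = 2.37e+04; ε/D = 0.000828; Haaland → f = 0.02638; ΔP_A = f(L/D)(ρV²/2) = 6319 Pa.
Pipe B: V = Q/A = 0.0005444/0.0004412 = 1.234 m/s; Re = 4.35e+04; ε/D = 0.0177; Haaland → f = 0.04748; ΔP_B = f(L/D)(ρV²/2) = 3.561e+04 Pa.
ΔP_A/ΔP_B = 6319/3.561e+04 = 0.177.

ΔP_A/ΔP_B ≈ 0.177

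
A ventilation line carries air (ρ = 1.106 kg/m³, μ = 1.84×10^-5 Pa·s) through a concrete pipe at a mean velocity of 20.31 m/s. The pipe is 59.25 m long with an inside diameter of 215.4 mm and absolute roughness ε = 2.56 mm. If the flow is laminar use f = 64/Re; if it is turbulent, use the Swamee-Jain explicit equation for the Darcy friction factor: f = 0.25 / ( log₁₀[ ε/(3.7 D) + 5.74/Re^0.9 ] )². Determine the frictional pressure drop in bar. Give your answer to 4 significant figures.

Reynolds number Re = ρVD/μ = 1.106 · 20.31 · 0.2154 / 1.84e-05 = 2.63e+05.
Re > 4000 → turbulent. Relative roughness ε/D = 0.00256/0.2154 = 0.0119. Swamee-Jain: f = 0.25/(log₁₀[0.0119/3.7 + 5.74/2.63e+05^0.9])² = 0.25/(log₁₀[0.00321 + 7.6e-05])² = 0.25/(-2.483)² = 0.04055.
Darcy-Weisbach: ΔP = f(L/D)(ρV²/2) = 0.04055·(59.25/0.2154)·(1.106·20.31²/2) = 0.04055·275.1·228.1 = 2544 Pa.
ΔP = 2544 Pa = 0.02544 bar.

ΔP ≈ 0.02544 bar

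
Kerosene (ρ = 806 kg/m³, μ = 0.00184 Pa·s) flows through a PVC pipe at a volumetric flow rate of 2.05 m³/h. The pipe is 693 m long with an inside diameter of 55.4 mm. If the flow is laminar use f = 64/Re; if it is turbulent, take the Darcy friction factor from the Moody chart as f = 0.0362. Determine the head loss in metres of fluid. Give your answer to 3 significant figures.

Q = 2.05 m³/h = 2.05/3600 = 0.0005694 m³/s.
Cross-sectional area A = πD²/4 = π(0.0554)²/4 = 0.002411 m²; mean velocity V = Q/A = 0.0005694/0.002411 = 0.2362 m/s.
Reynolds number Re = ρVD/μ = 806 · 0.2362 · 0.0554 / 0.00184 = 5733.
Re > 4000 → turbulent; use the Moody-chart value f = 0.0362.
Darcy-Weisbach: ΔP = f(L/D)(ρV²/2) = 0.0362·(693/0.0554)·(806·0.2362²/2) = 0.0362·1.251e+04·22.49 = 1.018e+04 Pa.
Head loss h_f = ΔP/(ρg) = 1.018e+04/(806·9.81) = 1.29 m.

h_f ≈ 1.29 m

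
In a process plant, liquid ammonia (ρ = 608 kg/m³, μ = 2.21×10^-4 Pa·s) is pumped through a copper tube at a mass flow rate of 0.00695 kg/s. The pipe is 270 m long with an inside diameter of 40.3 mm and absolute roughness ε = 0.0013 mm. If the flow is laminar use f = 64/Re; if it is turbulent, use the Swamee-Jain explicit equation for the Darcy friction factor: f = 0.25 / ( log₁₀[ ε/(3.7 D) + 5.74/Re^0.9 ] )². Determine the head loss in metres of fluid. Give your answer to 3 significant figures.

h_f ≈ 0.00177 m

A = πD²/4 = π(0.0403)²/4 = 0.001276 m²; mean velocity V = ṁ/(ρA) = 0.00695/(608 · 0.001276) = 0.008962 m/s.
Reynolds number Re = ρVD/μ = 608 · 0.008962 · 0.0403 / 0.000221 = 993.6.
Re < 2300 → laminar flow, so f = 64/Re = 64/993.6 = 0.06441 (the turbulent correlation is not needed).
Darcy-Weisbach: ΔP = f(L/D)(ρV²/2) = 0.06441·(270/0.0403)·(608·0.008962²/2) = 0.06441·6700·0.02441 = 10.54 Pa.
Head loss h_f = ΔP/(ρg) = 10.54/(608·9.81) = 0.00177 m.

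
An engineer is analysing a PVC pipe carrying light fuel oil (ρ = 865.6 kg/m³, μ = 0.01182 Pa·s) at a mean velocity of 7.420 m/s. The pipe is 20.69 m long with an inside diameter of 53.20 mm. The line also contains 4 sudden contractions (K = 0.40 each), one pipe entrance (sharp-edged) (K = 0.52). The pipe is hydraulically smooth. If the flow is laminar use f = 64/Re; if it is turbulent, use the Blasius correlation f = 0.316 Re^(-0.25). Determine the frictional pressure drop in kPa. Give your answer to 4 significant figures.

ΔP ≈ 275.1 kPa

Reynolds number Re = ρVD/μ = 865.6 · 7.42 · 0.0532 / 0.0118 = 2.891e+04.
Re > 4000 → turbulent. Smooth-pipe (Blasius): f = 0.316 Re^(-0.25) = 0.316/(2.891e+04)^0.25 = 0.02423.
Total minor-loss coefficient ΣK = 4·0.4 + 1·0.52 = 2.12.
ΔP = [f·L/D + ΣK]·(ρV²/2) = [0.02423·20.69/0.0532 + 2.12]·(865.6·7.42²/2) = [9.425 + 2.12]·2.383e+04 = 2.751e+05 Pa.
ΔP = 2.751e+05 Pa = 275.1 kPa.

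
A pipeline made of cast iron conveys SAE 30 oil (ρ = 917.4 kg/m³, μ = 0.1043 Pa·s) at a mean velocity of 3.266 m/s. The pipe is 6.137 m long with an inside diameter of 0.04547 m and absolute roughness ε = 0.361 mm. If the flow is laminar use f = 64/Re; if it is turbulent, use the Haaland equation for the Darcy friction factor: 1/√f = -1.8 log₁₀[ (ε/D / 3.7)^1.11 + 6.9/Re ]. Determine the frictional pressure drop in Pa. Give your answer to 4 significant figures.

Reynolds number Re = ρVD/μ = 917.4 · 3.266 · 0.04547 / 0.104 = 1306.
Re < 2300 → laminar flow, so f = 64/Re = 64/1306 = 0.049 (the turbulent correlation is not needed).
Darcy-Weisbach: ΔP = f(L/D)(ρV²/2) = 0.049·(6.137/0.04547)·(917.4·3.266²/2) = 0.049·135·4893 = 3.236e+04 Pa.

ΔP ≈ 32360 Pa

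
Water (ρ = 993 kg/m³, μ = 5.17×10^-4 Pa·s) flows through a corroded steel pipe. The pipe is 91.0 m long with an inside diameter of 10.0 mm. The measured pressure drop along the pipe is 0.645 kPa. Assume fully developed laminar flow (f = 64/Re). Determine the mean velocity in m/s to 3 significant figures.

For laminar flow, f = 64/Re with Re = ρVD/μ, so Darcy-Weisbach reduces to ΔP = 32μLV/D². Solving for V: V = ΔP·D²/(32μL) = 645·(0.01)²/(32·0.000517·91) = 0.04284 m/s.
Check: Re = ρVD/μ = 993·0.04284·0.01/0.000517 = 822.9 < 2300, so the laminar assumption holds.

V ≈ 0.0428 m/s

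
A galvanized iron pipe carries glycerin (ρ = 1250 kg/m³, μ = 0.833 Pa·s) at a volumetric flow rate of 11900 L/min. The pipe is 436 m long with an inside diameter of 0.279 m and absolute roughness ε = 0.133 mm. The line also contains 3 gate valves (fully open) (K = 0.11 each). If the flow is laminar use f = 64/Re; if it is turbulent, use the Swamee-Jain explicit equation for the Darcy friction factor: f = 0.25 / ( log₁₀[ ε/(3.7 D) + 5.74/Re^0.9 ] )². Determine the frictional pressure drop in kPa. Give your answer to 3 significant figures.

Q = 11900 L/min = 11900/60000 = 0.1983 m³/s.
Cross-sectional area A = πD²/4 = π(0.279)²/4 = 0.06114 m²; mean velocity V = Q/A = 0.1983/0.06114 = 3.244 m/s.
Reynolds number Re = ρVD/μ = 1250 · 3.244 · 0.279 / 0.833 = 1358.
Re < 2300 → laminar flow, so f = 64/Re = 64/1358 = 0.04712 (the turbulent correlation is not needed).
Total minor-loss coefficient ΣK = 3·0.11 = 0.33.
ΔP = [f·L/D + ΣK]·(ρV²/2) = [0.04712·436/0.279 + 0.33]·(1250·3.244²/2) = [73.64 + 0.33]·6578 = 4.865e+05 Pa.
ΔP = 4.865e+05 Pa = 487 kPa.

ΔP ≈ 487 kPa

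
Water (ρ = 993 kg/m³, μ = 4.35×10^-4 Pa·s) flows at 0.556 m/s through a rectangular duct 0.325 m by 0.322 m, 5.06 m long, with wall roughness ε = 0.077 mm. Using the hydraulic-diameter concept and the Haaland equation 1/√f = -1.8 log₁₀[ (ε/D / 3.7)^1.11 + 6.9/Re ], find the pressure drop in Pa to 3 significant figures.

ΔP ≈ 38.1 Pa

Hydraulic diameter D_h = 4A/P = 4·(0.325·0.322)/(2·(0.325+0.322)) = 0.4186/1.294 = 0.3235 m.
Re = ρVD_h/μ = 993·0.556·0.3235/0.000435 = 4.106e+05.
ε/D_h = 7.7e-05/0.3235 = 0.000238; Haaland gives 1/√f = -1.8 log₁₀[2.23e-05+1.68e-05] = 7.935, so f = 0.01588.
ΔP = f(L/D_h)(ρV²/2) = 0.01588·5.06/0.3235·153.5 = 38.13 Pa.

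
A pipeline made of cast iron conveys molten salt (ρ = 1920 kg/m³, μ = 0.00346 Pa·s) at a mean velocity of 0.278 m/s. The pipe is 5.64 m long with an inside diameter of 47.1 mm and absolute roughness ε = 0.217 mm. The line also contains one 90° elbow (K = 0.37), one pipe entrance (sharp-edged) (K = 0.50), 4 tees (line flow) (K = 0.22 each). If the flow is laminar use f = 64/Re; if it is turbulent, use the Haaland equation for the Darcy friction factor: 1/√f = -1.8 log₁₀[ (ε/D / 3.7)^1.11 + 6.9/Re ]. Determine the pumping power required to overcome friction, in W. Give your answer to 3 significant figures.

Reynolds number Re = ρVD/μ = 1920 · 0.278 · 0.0471 / 0.00346 = 7266.
Re > 4000 → turbulent. Relative roughness ε/D = 0.000217/0.0471 = 0.00461. Haaland: 1/√f = -1.8 log₁₀[(0.00461/3.7)^1.11 + 6.9/7266] = -1.8 log₁₀[0.000597 + 0.00095] = 5.059, so f = 0.03907.
Total minor-loss coefficient ΣK = 1·0.37 + 1·0.5 + 4·0.22 = 1.75.
ΔP = [f·L/D + ΣK]·(ρV²/2) = [0.03907·5.64/0.0471 + 1.75]·(1920·0.278²/2) = [4.678 + 1.75]·74.19 = 476.9 Pa.
Q = V·A = 0.278·0.001742 = 0.0004844 m³/s.
Pumping power P = QΔP = 0.0004844·476.9 = 0.2310 W = 0.231 W.

P ≈ 0.231 W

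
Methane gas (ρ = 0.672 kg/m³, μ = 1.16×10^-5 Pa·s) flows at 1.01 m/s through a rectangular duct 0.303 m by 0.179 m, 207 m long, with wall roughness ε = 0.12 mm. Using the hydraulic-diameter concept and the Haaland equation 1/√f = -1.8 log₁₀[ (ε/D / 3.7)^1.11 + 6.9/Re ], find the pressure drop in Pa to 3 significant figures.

Hydraulic diameter D_h = 4A/P = 4·(0.303·0.179)/(2·(0.303+0.179)) = 0.2169/0.964 = 0.225 m.
Re = ρVD_h/μ = 0.672·1.01·0.225/1.16e-05 = 1.317e+04.
ε/D_h = 0.00012/0.225 = 0.000533; Haaland gives 1/√f = -1.8 log₁₀[5.45e-05+0.000524] = 5.828, so f = 0.02944.
ΔP = f(L/D_h)(ρV²/2) = 0.02944·207/0.225·0.3428 = 9.282 Pa.

ΔP ≈ 9.28 Pa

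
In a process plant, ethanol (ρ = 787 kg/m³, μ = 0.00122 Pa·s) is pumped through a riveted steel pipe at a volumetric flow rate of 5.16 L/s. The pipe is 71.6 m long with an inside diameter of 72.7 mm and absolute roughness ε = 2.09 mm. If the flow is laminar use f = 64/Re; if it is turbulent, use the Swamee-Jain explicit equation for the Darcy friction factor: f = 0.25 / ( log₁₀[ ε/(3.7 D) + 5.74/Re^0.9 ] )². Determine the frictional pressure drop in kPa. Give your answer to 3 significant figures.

Q = 5.16 L/s = 5.16/1000 = 0.00516 m³/s.
Cross-sectional area A = πD²/4 = π(0.0727)²/4 = 0.004151 m²; mean velocity V = Q/A = 0.00516/0.004151 = 1.243 m/s.
Reynolds number Re = ρVD/μ = 787 · 1.243 · 0.0727 / 0.00122 = 5.83e+04.
Re > 4000 → turbulent. Relative roughness ε/D = 0.00209/0.0727 = 0.0287. Swamee-Jain: f = 0.25/(log₁₀[0.0287/3.7 + 5.74/5.83e+04^0.9])² = 0.25/(log₁₀[0.00777 + 0.000295])² = 0.25/(-2.093)² = 0.05705.
Darcy-Weisbach: ΔP = f(L/D)(ρV²/2) = 0.05705·(71.6/0.0727)·(787·1.243²/2) = 0.05705·984.9·608 = 3.416e+04 Pa.
ΔP = 3.416e+04 Pa = 34.2 kPa.

ΔP ≈ 34.2 kPa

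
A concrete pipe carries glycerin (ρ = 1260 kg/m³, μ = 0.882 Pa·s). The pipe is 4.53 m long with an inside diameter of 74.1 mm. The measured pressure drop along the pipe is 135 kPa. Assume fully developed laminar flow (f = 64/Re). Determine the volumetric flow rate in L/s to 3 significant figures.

For laminar flow, f = 64/Re with Re = ρVD/μ, so Darcy-Weisbach reduces to ΔP = 32μLV/D². Solving for V: V = ΔP·D²/(32μL) = 1.35e+05·(0.0741)²/(32·0.882·4.53) = 5.798 m/s.
Check: Re = ρVD/μ = 1260·5.798·0.0741/0.882 = 613.7 < 2300, so the laminar assumption holds.
Q = V·A = 5.798·(π/4·0.0741²) = 0.025 m³/s = 25.0 L/s.

Q ≈ 25.0 L/s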